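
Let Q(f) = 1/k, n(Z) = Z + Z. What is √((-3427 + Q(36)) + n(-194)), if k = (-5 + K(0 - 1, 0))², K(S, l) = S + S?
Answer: I*√186934/7 ≈ 61.766*I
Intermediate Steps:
K(S, l) = 2*S
n(Z) = 2*Z
k = 49 (k = (-5 + 2*(0 - 1))² = (-5 + 2*(-1))² = (-5 - 2)² = (-7)² = 49)
Q(f) = 1/49
√((-3427 + Q(36)) + n(-194)) = √((-3427 + 1/49) + 2*(-194)) = √(-167922/49 - 388) = √(-186934/49) = I*√186934/7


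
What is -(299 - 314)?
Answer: 15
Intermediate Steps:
-(299 - 314) = -1*(-15) = 15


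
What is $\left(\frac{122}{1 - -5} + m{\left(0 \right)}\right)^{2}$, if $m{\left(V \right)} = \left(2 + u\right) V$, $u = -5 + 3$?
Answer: $\frac{3721}{9} \approx 413.44$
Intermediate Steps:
$u = -2$
$m{\left(V \right)} = 0$ ($m{\left(V \right)} = \left(2 - 2\right) V = 0 V = 0$)
$\left(\frac{122}{1 - -5} + m{\left(0 \right)}\right)^{2} = \left(\frac{122}{1 - -5} + 0\right)^{2} = \left(\frac{122}{1 + 5} + 0\right)^{2} = \left(\frac{122}{6} + 0\right)^{2} = \left(122 \cdot \frac{1}{6} + 0\right)^{2} = \left(\frac{61}{3} + 0\right)^{2} = \left(\frac{61}{3}\right)^{2} = \frac{3721}{9}$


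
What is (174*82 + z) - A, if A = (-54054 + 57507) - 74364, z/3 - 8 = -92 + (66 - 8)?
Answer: 85101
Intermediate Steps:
z = -78 (z = 24 + 3*(-92 + (66 - 8)) = 24 + 3*(-92 + 58) = 24 + 3*(-34) = 24 - 102 = -78)
A = -70911 (A = 3453 - 74364 = -70911)
(174*82 + z) - A = (174*82 - 78) - 1*(-70911) = (14268 - 78) + 70911 = 14190 + 70911 = 85101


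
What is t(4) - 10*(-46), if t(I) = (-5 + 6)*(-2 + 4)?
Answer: 462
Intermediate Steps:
t(I) = 2 (t(I) = 1*2 = 2)
t(4) - 10*(-46) = 2 - 10*(-46) = 2 + 460 = 462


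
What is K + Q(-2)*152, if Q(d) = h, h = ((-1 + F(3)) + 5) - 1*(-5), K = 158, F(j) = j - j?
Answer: 1526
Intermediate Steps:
F(j) = 0
h = 9 (h = ((-1 + 0) + 5) - 1*(-5) = (-1 + 5) + 5 = 4 + 5 = 9)
Q(d) = 9
K + Q(-2)*152 = 158 + 9*152 = 158 + 1368 = 1526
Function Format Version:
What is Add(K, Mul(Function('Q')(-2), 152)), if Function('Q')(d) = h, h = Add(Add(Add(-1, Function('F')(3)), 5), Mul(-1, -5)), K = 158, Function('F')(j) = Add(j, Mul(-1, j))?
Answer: 1526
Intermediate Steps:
Function('F')(j) = 0
h = 9 (h = Add(Add(Add(-1, 0), 5), Mul(-1, -5)) = Add(Add(-1, 5), 5) = Add(4, 5) = 9)
Function('Q')(d) = 9
Add(K, Mul(Function('Q')(-2), 152)) = Add(158, Mul(9, 152)) = Add(158, 1368) = 1526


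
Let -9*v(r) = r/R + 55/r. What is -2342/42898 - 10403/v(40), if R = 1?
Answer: 16065256583/7099619 ≈ 2262.8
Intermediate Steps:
v(r) = -55/(9*r) - r/9 (v(r) = -(r/1 + 55/r)/9 = -(r*1 + 55/r)/9 = -(r + 55/r)/9 = -55/(9*r) - r/9)
-2342/42898 - 10403/v(40) = -2342/42898 - 10403*360/(-55 - 1*40²) = -2342*1/42898 - 10403*360/(-55 - 1*1600) = -1171/21449 - 10403*360/(-55 - 1600) = -1171/21449 - 10403/((⅑)*(1/40)*(-1655)) = -1171/21449 - 10403/(-331/72) = -1171/21449 - 10403*(-72/331) = -1171/21449 + 749016/331 = 16065256583/7099619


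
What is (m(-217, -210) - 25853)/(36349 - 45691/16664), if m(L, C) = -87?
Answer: -86452832/121134809 ≈ -0.71369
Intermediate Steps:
(m(-217, -210) - 25853)/(36349 - 45691/16664) = (-87 - 25853)/(36349 - 45691/16664) = -25940/(36349 - 45691*1/16664) = -25940/(36349 - 45691/16664) = -25940/605674045/16664 = -25940*16664/605674045 = -86452832/121134809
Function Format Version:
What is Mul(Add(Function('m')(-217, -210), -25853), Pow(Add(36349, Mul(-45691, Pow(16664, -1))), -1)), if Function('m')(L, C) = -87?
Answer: Rational(-86452832, 121134809) ≈ -0.71369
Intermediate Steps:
Mul(Add(Function('m')(-217, -210), -25853), Pow(Add(36349, Mul(-45691, Pow(16664, -1))), -1)) = Mul(Add(-87, -25853), Pow(Add(36349, Mul(-45691, Pow(16664, -1))), -1)) = Mul(-25940, Pow(Add(36349, Mul(-45691, Rational(1, 16664))), -1)) = Mul(-25940, Pow(Add(36349, Rational(-45691, 16664)), -1)) = Mul(-25940, Pow(Rational(605674045, 16664), -1)) = Mul(-25940, Rational(16664, 605674045)) = Rational(-86452832, 121134809)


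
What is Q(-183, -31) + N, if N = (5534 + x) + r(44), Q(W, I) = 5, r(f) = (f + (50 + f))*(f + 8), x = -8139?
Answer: 4576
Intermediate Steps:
r(f) = (8 + f)*(50 + 2*f) (r(f) = (50 + 2*f)*(8 + f) = (8 + f)*(50 + 2*f))
N = 4571 (N = (5534 - 8139) + (400 + 2*44² + 66*44) = -2605 + (400 + 2*1936 + 2904) = -2605 + (400 + 3872 + 2904) = -2605 + 7176 = 4571)
Q(-183, -31) + N = 5 + 4571 = 4576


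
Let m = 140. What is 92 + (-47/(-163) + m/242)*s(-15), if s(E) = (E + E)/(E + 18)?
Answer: 1643546/19723 ≈ 83.331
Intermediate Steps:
s(E) = 2*E/(18 + E) (s(E) = (2*E)/(18 + E) = 2*E/(18 + E))
92 + (-47/(-163) + m/242)*s(-15) = 92 + (-47/(-163) + 140/242)*(2*(-15)/(18 - 15)) = 92 + (-47*(-1/163) + 140*(1/242))*(2*(-15)/3) = 92 + (47/163 + 70/121)*(2*(-15)*(1/3)) = 92 + (17097/19723)*(-10) = 92 - 170970/19723 = 1643546/19723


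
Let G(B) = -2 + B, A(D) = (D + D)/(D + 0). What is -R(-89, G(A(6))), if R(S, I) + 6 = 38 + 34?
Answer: -66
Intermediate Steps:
A(D) = 2 (A(D) = (2*D)/D = 2)
R(S, I) = 66 (R(S, I) = -6 + (38 + 34) = -6 + 72 = 66)
-R(-89, G(A(6))) = -1*66 = -66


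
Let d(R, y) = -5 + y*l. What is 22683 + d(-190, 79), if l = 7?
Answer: 23231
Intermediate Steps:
d(R, y) = -5 + 7*y (d(R, y) = -5 + y*7 = -5 + 7*y)
22683 + d(-190, 79) = 22683 + (-5 + 7*79) = 22683 + (-5 + 553) = 22683 + 548 = 23231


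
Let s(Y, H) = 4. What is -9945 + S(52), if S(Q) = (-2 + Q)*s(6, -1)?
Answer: -9745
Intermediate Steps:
S(Q) = -8 + 4*Q (S(Q) = (-2 + Q)*4 = -8 + 4*Q)
-9945 + S(52) = -9945 + (-8 + 4*52) = -9945 + (-8 + 208) = -9945 + 200 = -9745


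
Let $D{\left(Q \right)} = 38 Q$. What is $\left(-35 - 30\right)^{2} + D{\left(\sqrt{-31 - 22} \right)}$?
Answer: $4225 + 38 i \sqrt{53} \approx 4225.0 + 276.64 i$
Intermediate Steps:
$\left(-35 - 30\right)^{2} + D{\left(\sqrt{-31 - 22} \right)} = \left(-35 - 30\right)^{2} + 38 \sqrt{-31 - 22} = \left(-65\right)^{2} + 38 \sqrt{-53} = 4225 + 38 i \sqrt{53}$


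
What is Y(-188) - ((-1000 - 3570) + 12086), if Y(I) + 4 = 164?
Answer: -7356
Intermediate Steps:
Y(I) = 160 (Y(I) = -4 + 164 = 160)
Y(-188) - ((-1000 - 3570) + 12086) = 160 - ((-1000 - 3570) + 12086) = 160 - (-4570 + 12086) = 160 - 1*7516 = 160 - 7516 = -7356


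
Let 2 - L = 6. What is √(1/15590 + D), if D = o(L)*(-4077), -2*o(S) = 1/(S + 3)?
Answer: I*√123863384065/7795 ≈ 45.15*I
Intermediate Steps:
L = -4 (L = 2 - 1*6 = 2 - 6 = -4)
o(S) = -1/(2*(3 + S)) (o(S) = -1/(2*(S + 3)) = -1/(2*(3 + S)))
D = -4077/2 (D = -1/(6 + 2*(-4))*(-4077) = -1/(6 - 8)*(-4077) = -1/(-2)*(-4077) = -1*(-½)*(-4077) = (½)*(-4077) = -4077/2 ≈ -2038.5)
√(1/15590 + D) = √(1/15590 - 4077/2) = √(-15890107/7795) = I*√123863384065/7795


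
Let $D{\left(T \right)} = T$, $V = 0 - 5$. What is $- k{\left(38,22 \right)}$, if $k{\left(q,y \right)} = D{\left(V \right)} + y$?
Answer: $-17$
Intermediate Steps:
$V = -5$ ($V = 0 - 5 = -5$)
$k{\left(q,y \right)} = -5 + y$
$- k{\left(38,22 \right)} = - (-5 + 22) = \left(-1\right) 17 = -17$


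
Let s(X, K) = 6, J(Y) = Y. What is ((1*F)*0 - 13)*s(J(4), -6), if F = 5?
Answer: -78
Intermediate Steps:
((1*F)*0 - 13)*s(J(4), -6) = ((1*5)*0 - 13)*6 = (5*0 - 13)*6 = (0 - 13)*6 = -13*6 = -78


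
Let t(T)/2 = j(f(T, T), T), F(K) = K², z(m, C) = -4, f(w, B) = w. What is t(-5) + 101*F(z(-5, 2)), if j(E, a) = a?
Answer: 1606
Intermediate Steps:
t(T) = 2*T
t(-5) + 101*F(z(-5, 2)) = 2*(-5) + 101*(-4)² = -10 + 101*16 = -10 + 1616 = 1606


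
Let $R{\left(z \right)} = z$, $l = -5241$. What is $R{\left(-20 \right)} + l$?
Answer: $-5261$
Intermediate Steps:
$R{\left(-20 \right)} + l = -20 - 5241 = -5261$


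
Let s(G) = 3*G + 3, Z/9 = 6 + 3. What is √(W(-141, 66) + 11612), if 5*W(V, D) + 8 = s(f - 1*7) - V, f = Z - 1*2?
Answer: 2*√73015/5 ≈ 108.09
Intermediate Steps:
Z = 81 (Z = 9*(6 + 3) = 9*9 = 81)
f = 79 (f = 81 - 1*2 = 81 - 2 = 79)
s(G) = 3 + 3*G
W(V, D) = 211/5 - V/5 (W(V, D) = -8/5 + ((3 + 3*(79 - 1*7)) - V)/5 = -8/5 + ((3 + 3*(79 - 7)) - V)/5 = -8/5 + ((3 + 3*72) - V)/5 = -8/5 + ((3 + 216) - V)/5 = -8/5 + (219 - V)/5 = -8/5 + (219/5 - V/5) = 211/5 - V/5)
√(W(-141, 66) + 11612) = √((211/5 - ⅕*(-141)) + 11612) = √((211/5 + 141/5) + 11612) = √(352/5 + 11612) = √(58412/5) = 2*√73015/5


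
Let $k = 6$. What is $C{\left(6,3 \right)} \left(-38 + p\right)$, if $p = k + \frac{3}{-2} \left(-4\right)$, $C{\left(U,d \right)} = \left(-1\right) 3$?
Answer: $78$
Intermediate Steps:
$C{\left(U,d \right)} = -3$
$p = 12$ ($p = 6 + \frac{3}{-2} \left(-4\right) = 6 + 3 \left(- \frac{1}{2}\right) \left(-4\right) = 6 - -6 = 6 + 6 = 12$)
$C{\left(6,3 \right)} \left(-38 + p\right) = - 3 \left(-38 + 12\right) = \left(-3\right) \left(-26\right) = 78$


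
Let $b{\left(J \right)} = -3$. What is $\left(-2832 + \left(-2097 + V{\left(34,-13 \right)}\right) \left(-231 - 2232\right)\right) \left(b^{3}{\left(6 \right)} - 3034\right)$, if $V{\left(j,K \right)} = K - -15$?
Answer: $-15786045333$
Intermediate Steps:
$V{\left(j,K \right)} = 15 + K$ ($V{\left(j,K \right)} = K + 15 = 15 + K$)
$\left(-2832 + \left(-2097 + V{\left(34,-13 \right)}\right) \left(-231 - 2232\right)\right) \left(b^{3}{\left(6 \right)} - 3034\right) = \left(-2832 + \left(-2097 + \left(15 - 13\right)\right) \left(-231 - 2232\right)\right) \left(\left(-3\right)^{3} - 3034\right) = \left(-2832 + \left(-2097 + 2\right) \left(-2463\right)\right) \left(-27 - 3034\right) = \left(-2832 - -5159985\right) \left(-3061\right) = \left(-2832 + 5159985\right) \left(-3061\right) = 5157153 \left(-3061\right) = -15786045333$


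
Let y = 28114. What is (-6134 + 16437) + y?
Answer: 38417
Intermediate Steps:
(-6134 + 16437) + y = (-6134 + 16437) + 28114 = 10303 + 28114 = 38417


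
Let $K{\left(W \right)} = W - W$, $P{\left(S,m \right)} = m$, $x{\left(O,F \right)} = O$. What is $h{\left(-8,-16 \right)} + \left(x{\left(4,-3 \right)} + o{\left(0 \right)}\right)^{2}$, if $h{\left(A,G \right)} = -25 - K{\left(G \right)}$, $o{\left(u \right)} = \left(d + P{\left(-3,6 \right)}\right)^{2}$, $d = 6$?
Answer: $21879$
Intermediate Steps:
$o{\left(u \right)} = 144$ ($o{\left(u \right)} = \left(6 + 6\right)^{2} = 12^{2} = 144$)
$K{\left(W \right)} = 0$
$h{\left(A,G \right)} = -25$ ($h{\left(A,G \right)} = -25 - 0 = -25 + 0 = -25$)
$h{\left(-8,-16 \right)} + \left(x{\left(4,-3 \right)} + o{\left(0 \right)}\right)^{2} = -25 + \left(4 + 144\right)^{2} = -25 + 148^{2} = -25 + 21904 = 21879$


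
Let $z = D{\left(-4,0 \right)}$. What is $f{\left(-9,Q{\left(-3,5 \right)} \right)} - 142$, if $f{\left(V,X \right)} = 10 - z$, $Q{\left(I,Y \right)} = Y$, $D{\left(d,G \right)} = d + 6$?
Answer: $-134$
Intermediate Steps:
$D{\left(d,G \right)} = 6 + d$
$z = 2$ ($z = 6 - 4 = 2$)
$f{\left(V,X \right)} = 8$ ($f{\left(V,X \right)} = 10 - 2 = 8$)
$f{\left(-9,Q{\left(-3,5 \right)} \right)} - 142 = 8 - 142 = -134$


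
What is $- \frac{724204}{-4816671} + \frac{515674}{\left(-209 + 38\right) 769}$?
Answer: $- \frac{41905261394}{11112059997} \approx -3.7712$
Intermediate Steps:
$- \frac{724204}{-4816671} + \frac{515674}{\left(-209 + 38\right) 769} = \left(-724204\right) \left(- \frac{1}{4816671}\right) + \frac{515674}{\left(-171\right) 769} = \frac{38116}{253509} + \frac{515674}{-131499} = \frac{38116}{253509} + 515674 \left(- \frac{1}{131499}\right) = \frac{38116}{253509} - \frac{515674}{131499} = - \frac{41905261394}{11112059997}$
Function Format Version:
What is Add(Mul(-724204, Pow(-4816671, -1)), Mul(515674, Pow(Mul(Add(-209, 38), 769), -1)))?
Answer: Rational(-41905261394, 11112059997) ≈ -3.7712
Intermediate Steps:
Add(Mul(-724204, Pow(-4816671, -1)), Mul(515674, Pow(Mul(Add(-209, 38), 769), -1))) = Add(Mul(-724204, Rational(-1, 4816671)), Mul(515674, Pow(Mul(-171, 769), -1))) = Add(Rational(38116, 253509), Mul(515674, Pow(-131499, -1))) = Add(Rational(38116, 253509), Mul(515674, Rational(-1, 131499))) = Add(Rational(38116, 253509), Rational(-515674, 131499)) = Rational(-41905261394, 11112059997)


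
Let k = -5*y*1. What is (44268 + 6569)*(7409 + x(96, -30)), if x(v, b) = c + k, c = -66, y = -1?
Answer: 373550276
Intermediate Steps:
k = 5 (k = -5*(-1)*1 = 5*1 = 5)
x(v, b) = -61 (x(v, b) = -66 + 5 = -61)
(44268 + 6569)*(7409 + x(96, -30)) = (44268 + 6569)*(7409 - 61) = 50837*7348 = 373550276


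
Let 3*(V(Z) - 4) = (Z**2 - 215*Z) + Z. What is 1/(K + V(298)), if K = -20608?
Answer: -1/12260 ≈ -8.1566e-5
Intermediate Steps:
V(Z) = 4 - 214*Z/3 + Z**2/3 (V(Z) = 4 + ((Z**2 - 215*Z) + Z)/3 = 4 + (Z**2 - 214*Z)/3 = 4 + (-214*Z/3 + Z**2/3) = 4 - 214*Z/3 + Z**2/3)
1/(K + V(298)) = 1/(-20608 + (4 - 214/3*298 + (1/3)*298**2)) = 1/(-20608 + (4 - 63772/3 + (1/3)*88804)) = 1/(-20608 + (4 - 63772/3 + 88804/3)) = 1/(-20608 + 8348) = 1/(-12260) = -1/12260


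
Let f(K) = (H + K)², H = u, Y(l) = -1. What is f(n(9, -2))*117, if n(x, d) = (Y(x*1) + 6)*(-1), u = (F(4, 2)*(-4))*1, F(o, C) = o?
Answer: 51597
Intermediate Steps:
u = -16 (u = (4*(-4))*1 = -16*1 = -16)
H = -16
n(x, d) = -5 (n(x, d) = (-1 + 6)*(-1) = 5*(-1) = -5)
f(K) = (-16 + K)²
f(n(9, -2))*117 = (-16 - 5)²*117 = (-21)²*117 = 441*117 = 51597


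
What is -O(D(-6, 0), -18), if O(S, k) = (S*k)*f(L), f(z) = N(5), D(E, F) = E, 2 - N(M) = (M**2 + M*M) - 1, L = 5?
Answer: 5076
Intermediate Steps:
N(M) = 3 - 2*M**2 (N(M) = 2 - ((M**2 + M*M) - 1) = 2 - ((M**2 + M**2) - 1) = 2 - (2*M**2 - 1) = 2 - (-1 + 2*M**2) = 2 + (1 - 2*M**2) = 3 - 2*M**2)
f(z) = -47 (f(z) = 3 - 2*5**2 = 3 - 2*25 = 3 - 50 = -47)
O(S, k) = -47*S*k (O(S, k) = (S*k)*(-47) = -47*S*k)
-O(D(-6, 0), -18) = -(-47)*(-6)*(-18) = -1*(-5076) = 5076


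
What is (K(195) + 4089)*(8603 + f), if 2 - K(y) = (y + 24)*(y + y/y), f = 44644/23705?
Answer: -7921107148247/23705 ≈ -3.3415e+8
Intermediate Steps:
f = 44644/23705 (f = 44644*(1/23705) = 44644/23705 ≈ 1.8833)
K(y) = 2 - (1 + y)*(24 + y) (K(y) = 2 - (y + 24)*(y + y/y) = 2 - (24 + y)*(y + 1) = 2 - (24 + y)*(1 + y) = 2 - (1 + y)*(24 + y))
(K(195) + 4089)*(8603 + f) = ((-22 - 1*195² - 25*195) + 4089)*(8603 + 44644/23705) = ((-22 - 1*38025 - 4875) + 4089)*(203978759/23705) = ((-22 - 38025 - 4875) + 4089)*(203978759/23705) = (-42922 + 4089)*(203978759/23705) = -38833*203978759/23705 = -7921107148247/23705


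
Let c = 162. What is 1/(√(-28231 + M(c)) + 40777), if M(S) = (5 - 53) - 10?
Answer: 40777/1662792018 - I*√28289/1662792018 ≈ 2.4523e-5 - 1.0115e-7*I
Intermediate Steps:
M(S) = -58 (M(S) = -48 - 10 = -58)
1/(√(-28231 + M(c)) + 40777) = 1/(√(-28231 - 58) + 40777) = 1/(√(-28289) + 40777) = 1/(I*√28289 + 40777) = 1/(40777 + I*√28289)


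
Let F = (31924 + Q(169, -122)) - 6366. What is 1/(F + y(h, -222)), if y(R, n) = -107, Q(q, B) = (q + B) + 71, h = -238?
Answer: 1/25569 ≈ 3.9110e-5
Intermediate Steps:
Q(q, B) = 71 + B + q (Q(q, B) = (B + q) + 71 = 71 + B + q)
F = 25676 (F = (31924 + (71 - 122 + 169)) - 6366 = (31924 + 118) - 6366 = 32042 - 6366 = 25676)
1/(F + y(h, -222)) = 1/(25676 - 107) = 1/25569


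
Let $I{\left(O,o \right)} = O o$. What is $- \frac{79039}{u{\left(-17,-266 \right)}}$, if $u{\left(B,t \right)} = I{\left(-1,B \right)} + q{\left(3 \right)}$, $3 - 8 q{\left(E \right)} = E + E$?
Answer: $- \frac{632312}{133} \approx -4754.2$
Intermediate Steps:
$q{\left(E \right)} = \frac{3}{8} - \frac{E}{4}$ ($q{\left(E \right)} = \frac{3}{8} - \frac{E + E}{8} = \frac{3}{8} - \frac{2 E}{8} = \frac{3}{8} - \frac{E}{4}$)
$u{\left(B,t \right)} = - \frac{3}{8} - B$ ($u{\left(B,t \right)} = - B + \left(\frac{3}{8} - \frac{3}{4}\right) = - B - \frac{3}{8} = - \frac{3}{8} - B$)
$- \frac{79039}{u{\left(-17,-266 \right)}} = - \frac{79039}{- \frac{3}{8} - -17} = - \frac{79039}{- \frac{3}{8} + 17} = - \frac{79039}{\frac{133}{8}} = \left(-79039\right) \frac{8}{133} = - \frac{632312}{133}$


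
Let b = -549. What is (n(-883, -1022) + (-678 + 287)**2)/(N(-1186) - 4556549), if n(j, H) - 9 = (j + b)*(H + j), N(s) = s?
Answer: -82310/130221 ≈ -0.63208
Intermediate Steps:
n(j, H) = 9 + (-549 + j)*(H + j) (n(j, H) = 9 + (j - 549)*(H + j) = 9 + (-549 + j)*(H + j))
(n(-883, -1022) + (-678 + 287)**2)/(N(-1186) - 4556549) = ((9 + (-883)**2 - 549*(-1022) - 549*(-883) - 1022*(-883)) + (-678 + 287)**2)/(-1186 - 4556549) = ((9 + 779689 + 561078 + 484767 + 902426) + (-391)**2)/(-4557735) = (2727969 + 152881)*(-1/4557735) = 2880850*(-1/4557735) = -82310/130221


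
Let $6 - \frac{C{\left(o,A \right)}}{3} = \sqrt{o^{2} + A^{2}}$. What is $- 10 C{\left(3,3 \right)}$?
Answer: $-180 + 90 \sqrt{2} \approx -52.721$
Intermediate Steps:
$C{\left(o,A \right)} = 18 - 3 \sqrt{A^{2} + o^{2}}$ ($C{\left(o,A \right)} = 18 - 3 \sqrt{o^{2} + A^{2}} = 18 - 3 \sqrt{A^{2} + o^{2}}$)
$- 10 C{\left(3,3 \right)} = - 10 \left(18 - 3 \sqrt{3^{2} + 3^{2}}\right) = - 10 \left(18 - 3 \sqrt{9 + 9}\right) = - 10 \left(18 - 3 \sqrt{18}\right) = - 10 \left(18 - 3 \cdot 3 \sqrt{2}\right) = - 10 \left(18 - 9 \sqrt{2}\right) = -180 + 90 \sqrt{2}$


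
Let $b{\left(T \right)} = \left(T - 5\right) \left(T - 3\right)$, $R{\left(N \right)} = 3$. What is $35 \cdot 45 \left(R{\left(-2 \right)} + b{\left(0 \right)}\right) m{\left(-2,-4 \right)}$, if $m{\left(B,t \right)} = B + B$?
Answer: $-113400$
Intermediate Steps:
$b{\left(T \right)} = \left(-5 + T\right) \left(-3 + T\right)$
$m{\left(B,t \right)} = 2 B$
$35 \cdot 45 \left(R{\left(-2 \right)} + b{\left(0 \right)}\right) m{\left(-2,-4 \right)} = 35 \cdot 45 \left(3 + \left(15 + 0^{2} - 0\right)\right) 2 \left(-2\right) = 1575 \left(3 + \left(15 + 0 + 0\right)\right) \left(-4\right) = 1575 \left(3 + 15\right) \left(-4\right) = 1575 \cdot 18 \left(-4\right) = 1575 \left(-72\right) = -113400$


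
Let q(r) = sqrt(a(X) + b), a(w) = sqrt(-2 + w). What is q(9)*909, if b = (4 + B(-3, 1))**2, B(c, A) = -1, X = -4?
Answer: 909*sqrt(9 + I*sqrt(6)) ≈ 2751.7 + 367.77*I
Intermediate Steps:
b = 9 (b = (4 - 1)**2 = 3**2 = 9)
q(r) = sqrt(9 + I*sqrt(6)) (q(r) = sqrt(sqrt(-2 - 4) + 9) = sqrt(sqrt(-6) + 9) = sqrt(I*sqrt(6) + 9) = sqrt(9 + I*sqrt(6)))
q(9)*909 = sqrt(9 + I*sqrt(6))*909 = 909*sqrt(9 + I*sqrt(6))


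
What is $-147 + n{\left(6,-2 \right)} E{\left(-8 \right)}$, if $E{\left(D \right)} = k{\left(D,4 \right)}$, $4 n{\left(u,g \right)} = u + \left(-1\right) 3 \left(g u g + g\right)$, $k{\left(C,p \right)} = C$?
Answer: $-27$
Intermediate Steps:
$n{\left(u,g \right)} = - \frac{3 g}{4} + \frac{u}{4} - \frac{3 u g^{2}}{4}$ ($n{\left(u,g \right)} = \frac{u + \left(-1\right) 3 \left(g u g + g\right)}{4} = \frac{u - 3 \left(u g^{2} + g\right)}{4} = \frac{u - 3 \left(g + u g^{2}\right)}{4} = \frac{u - \left(3 g + 3 u g^{2}\right)}{4} = \frac{u - 3 g - 3 u g^{2}}{4} = - \frac{3 g}{4} + \frac{u}{4} - \frac{3 u g^{2}}{4}$)
$E{\left(D \right)} = D$
$-147 + n{\left(6,-2 \right)} E{\left(-8 \right)} = -147 + \left(\left(- \frac{3}{4}\right) \left(-2\right) + \frac{1}{4} \cdot 6 - \frac{9 \left(-2\right)^{2}}{2}\right) \left(-8\right) = -147 + \left(\frac{3}{2} + \frac{3}{2} - \frac{9}{2} \cdot 4\right) \left(-8\right) = -147 + \left(\frac{3}{2} + \frac{3}{2} - 18\right) \left(-8\right) = -147 - -120 = -147 + 120 = -27$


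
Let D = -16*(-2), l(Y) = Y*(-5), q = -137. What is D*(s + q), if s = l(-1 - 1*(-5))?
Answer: -5024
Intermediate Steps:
l(Y) = -5*Y
s = -20 (s = -5*(-1 - 1*(-5)) = -5*(-1 + 5) = -5*4 = -20)
D = 32
D*(s + q) = 32*(-20 - 137) = 32*(-157) = -5024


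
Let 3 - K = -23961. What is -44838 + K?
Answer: -20874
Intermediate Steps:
K = 23964 (K = 3 - 1*(-23961) = 3 + 23961 = 23964)
-44838 + K = -44838 + 23964 = -20874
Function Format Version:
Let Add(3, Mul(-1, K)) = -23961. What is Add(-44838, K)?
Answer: -20874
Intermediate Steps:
K = 23964 (K = Add(3, Mul(-1, -23961)) = Add(3, 23961) = 23964)
Add(-44838, K) = Add(-44838, 23964) = -20874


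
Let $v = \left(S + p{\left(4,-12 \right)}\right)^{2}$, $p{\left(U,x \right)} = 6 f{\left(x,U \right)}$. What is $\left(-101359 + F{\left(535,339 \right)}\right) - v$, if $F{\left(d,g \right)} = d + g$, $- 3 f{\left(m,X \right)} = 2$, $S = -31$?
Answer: $-101710$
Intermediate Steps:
$f{\left(m,X \right)} = - \frac{2}{3}$ ($f{\left(m,X \right)} = \left(- \frac{1}{3}\right) 2 = - \frac{2}{3}$)
$p{\left(U,x \right)} = -4$ ($p{\left(U,x \right)} = 6 \left(- \frac{2}{3}\right) = -4$)
$v = 1225$ ($v = \left(-31 - 4\right)^{2} = \left(-35\right)^{2} = 1225$)
$\left(-101359 + F{\left(535,339 \right)}\right) - v = \left(-101359 + \left(535 + 339\right)\right) - 1225 = \left(-101359 + 874\right) - 1225 = -100485 - 1225 = -101710$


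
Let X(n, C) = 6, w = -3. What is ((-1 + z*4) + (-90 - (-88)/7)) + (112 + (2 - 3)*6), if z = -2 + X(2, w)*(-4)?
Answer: -535/7 ≈ -76.429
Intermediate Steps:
z = -26 (z = -2 + 6*(-4) = -2 - 24 = -26)
((-1 + z*4) + (-90 - (-88)/7)) + (112 + (2 - 3)*6) = ((-1 - 26*4) + (-90 - (-88)/7)) + (112 + (2 - 3)*6) = ((-1 - 104) + (-90 - (-88)/7)) + (112 - 1*6) = (-105 + (-90 - 1*(-88/7))) + (112 - 6) = (-105 + (-90 + 88/7)) + 106 = (-105 - 542/7) + 106 = -1277/7 + 106 = -535/7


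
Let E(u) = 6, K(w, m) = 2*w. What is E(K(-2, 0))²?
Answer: 36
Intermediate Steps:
E(K(-2, 0))² = 6² = 36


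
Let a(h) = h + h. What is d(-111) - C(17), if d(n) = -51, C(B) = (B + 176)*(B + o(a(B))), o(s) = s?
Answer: -9894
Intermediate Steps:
a(h) = 2*h
C(B) = 3*B*(176 + B) (C(B) = (B + 176)*(B + 2*B) = (176 + B)*(3*B) = 3*B*(176 + B))
d(-111) - C(17) = -51 - 3*17*(176 + 17) = -51 - 3*17*193 = -51 - 1*9843 = -51 - 9843 = -9894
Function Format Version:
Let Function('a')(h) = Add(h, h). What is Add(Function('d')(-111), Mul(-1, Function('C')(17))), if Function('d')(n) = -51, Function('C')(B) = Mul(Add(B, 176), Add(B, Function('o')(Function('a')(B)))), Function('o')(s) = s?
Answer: -9894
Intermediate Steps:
Function('a')(h) = Mul(2, h)
Function('C')(B) = Mul(3, B, Add(176, B)) (Function('C')(B) = Mul(Add(B, 176), Add(B, Mul(2, B))) = Mul(Add(176, B), Mul(3, B)) = Mul(3, B, Add(176, B)))
Add(Function('d')(-111), Mul(-1, Function('C')(17))) = Add(-51, Mul(-1, Mul(3, 17, Add(176, 17)))) = Add(-51, Mul(-1, Mul(3, 17, 193))) = Add(-51, Mul(-1, 9843)) = Add(-51, -9843) = -9894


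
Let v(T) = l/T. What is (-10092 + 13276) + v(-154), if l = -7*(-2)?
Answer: 35023/11 ≈ 3183.9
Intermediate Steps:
l = 14
v(T) = 14/T
(-10092 + 13276) + v(-154) = (-10092 + 13276) + 14/(-154) = 3184 + 14*(-1/154) = 3184 - 1/11 = 35023/11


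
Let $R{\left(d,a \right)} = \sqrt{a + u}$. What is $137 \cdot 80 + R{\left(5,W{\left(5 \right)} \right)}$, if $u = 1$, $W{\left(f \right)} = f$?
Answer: $10960 + \sqrt{6} \approx 10962.0$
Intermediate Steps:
$R{\left(d,a \right)} = \sqrt{1 + a}$ ($R{\left(d,a \right)} = \sqrt{a + 1} = \sqrt{1 + a}$)
$137 \cdot 80 + R{\left(5,W{\left(5 \right)} \right)} = 137 \cdot 80 + \sqrt{1 + 5} = 10960 + \sqrt{6}$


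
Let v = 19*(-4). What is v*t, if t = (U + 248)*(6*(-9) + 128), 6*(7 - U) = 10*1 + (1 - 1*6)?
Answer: -4288300/3 ≈ -1.4294e+6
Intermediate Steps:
U = 37/6 (U = 7 - (10*1 + (1 - 1*6))/6 = 7 - (10 + (1 - 6))/6 = 7 - (10 - 5)/6 = 7 - ⅙*5 = 7 - ⅚ = 37/6 ≈ 6.1667)
t = 56425/3 (t = (37/6 + 248)*(6*(-9) + 128) = 1525*(-54 + 128)/6 = (1525/6)*74 = 56425/3 ≈ 18808.)
v = -76
v*t = -76*56425/3 = -4288300/3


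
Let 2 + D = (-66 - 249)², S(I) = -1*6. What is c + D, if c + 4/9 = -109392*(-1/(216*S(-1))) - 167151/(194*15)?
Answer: 2594923741/26190 ≈ 99081.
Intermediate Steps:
S(I) = -6
D = 99223 (D = -2 + (-66 - 249)² = -2 + (-315)² = -2 + 99225 = 99223)
c = -3726629/26190 (c = -4/9 + (-109392/(-(-6)*(-8)*(-27)) - 167151/(194*15)) = -4/9 + (-109392/(-6*8*(-27)) - 167151/2910) = -4/9 + (-109392/((-48*(-27))) - 167151*1/2910) = -4/9 + (-109392/1296 - 55717/970) = -4/9 + (-109392*1/1296 - 55717/970) = -4/9 + (-2279/27 - 55717/970) = -4/9 - 3714989/26190 = -3726629/26190 ≈ -142.29)
c + D = -3726629/26190 + 99223 = 2594923741/26190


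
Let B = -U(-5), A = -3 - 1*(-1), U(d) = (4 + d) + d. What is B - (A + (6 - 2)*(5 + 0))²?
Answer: -318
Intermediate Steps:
U(d) = 4 + 2*d
A = -2 (A = -3 + 1 = -2)
B = 6 (B = -(4 + 2*(-5)) = -(4 - 10) = -1*(-6) = 6)
B - (A + (6 - 2)*(5 + 0))² = 6 - (-2 + (6 - 2)*(5 + 0))² = 6 - (-2 + 4*5)² = 6 - (-2 + 20)² = 6 - 1*18² = 6 - 1*324 = 6 - 324 = -318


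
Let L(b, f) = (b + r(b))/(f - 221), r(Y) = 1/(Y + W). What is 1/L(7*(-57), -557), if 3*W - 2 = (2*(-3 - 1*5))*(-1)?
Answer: 152877/78404 ≈ 1.9499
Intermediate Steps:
W = 6 (W = 2/3 + ((2*(-3 - 1*5))*(-1))/3 = 2/3 + ((2*(-3 - 5))*(-1))/3 = 2/3 + ((2*(-8))*(-1))/3 = 2/3 + (-16*(-1))/3 = 2/3 + (1/3)*16 = 2/3 + 16/3 = 6)
r(Y) = 1/(6 + Y) (r(Y) = 1/(Y + 6) = 1/(6 + Y))
L(b, f) = (b + 1/(6 + b))/(-221 + f) (L(b, f) = (b + 1/(6 + b))/(f - 221) = (b + 1/(6 + b))/(-221 + f))
1/L(7*(-57), -557) = 1/((1 + (7*(-57))*(6 + 7*(-57)))/((-221 - 557)*(6 + 7*(-57)))) = 1/((1 - 399*(6 - 399))/((-778)*(6 - 399))) = 1/(-1/778*(1 - 399*(-393))/(-393)) = 1/(-1/778*(-1/393)*(1 + 156807)) = 1/(-1/778*(-1/393)*156808) = 1/(78404/152877) = 152877/78404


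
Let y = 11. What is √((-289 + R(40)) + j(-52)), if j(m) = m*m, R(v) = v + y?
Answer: 3*√274 ≈ 49.659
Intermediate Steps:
R(v) = 11 + v (R(v) = v + 11 = 11 + v)
j(m) = m²
√((-289 + R(40)) + j(-52)) = √((-289 + (11 + 40)) + (-52)²) = √((-289 + 51) + 2704) = √(-238 + 2704) = √2466 = 3*√274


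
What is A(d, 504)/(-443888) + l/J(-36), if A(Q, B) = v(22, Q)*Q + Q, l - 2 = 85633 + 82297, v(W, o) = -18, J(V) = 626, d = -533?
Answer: 37268663715/138936944 ≈ 268.24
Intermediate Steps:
l = 167932 (l = 2 + (85633 + 82297) = 2 + 167930 = 167932)
A(Q, B) = -17*Q (A(Q, B) = -18*Q + Q = -17*Q)
A(d, 504)/(-443888) + l/J(-36) = -17*(-533)/(-443888) + 167932/626 = 9061*(-1/443888) + 167932*(1/626) = -9061/443888 + 83966/313 = 37268663715/138936944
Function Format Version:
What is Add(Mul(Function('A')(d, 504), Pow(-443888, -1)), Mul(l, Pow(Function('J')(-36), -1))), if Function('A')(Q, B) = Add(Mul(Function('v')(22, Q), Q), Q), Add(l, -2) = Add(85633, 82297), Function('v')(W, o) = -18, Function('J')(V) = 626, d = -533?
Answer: Rational(37268663715, 138936944) ≈ 268.24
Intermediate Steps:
l = 167932 (l = Add(2, Add(85633, 82297)) = Add(2, 167930) = 167932)
Function('A')(Q, B) = Mul(-17, Q) (Function('A')(Q, B) = Add(Mul(-18, Q), Q) = Mul(-17, Q))
Add(Mul(Function('A')(d, 504), Pow(-443888, -1)), Mul(l, Pow(Function('J')(-36), -1))) = Add(Mul(Mul(-17, -533), Pow(-443888, -1)), Mul(167932, Pow(626, -1))) = Add(Mul(9061, Rational(-1, 443888)), Mul(167932, Rational(1, 626))) = Add(Rational(-9061, 443888), Rational(83966, 313)) = Rational(37268663715, 138936944)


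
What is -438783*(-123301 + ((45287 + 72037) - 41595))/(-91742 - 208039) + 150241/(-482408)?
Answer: -3356575284619543/48205584216 ≈ -69630.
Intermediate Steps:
-438783*(-123301 + ((45287 + 72037) - 41595))/(-91742 - 208039) + 150241/(-482408) = -438783/((-299781/(-123301 + (117324 - 41595)))) + 150241*(-1/482408) = -438783/((-299781/(-123301 + 75729))) - 150241/482408 = -438783/((-299781/(-47572))) - 150241/482408 = -438783/((-299781*(-1/47572))) - 150241/482408 = -438783/299781/47572 - 150241/482408 = -438783*47572/299781 - 150241/482408 = -6957928292/99927 - 150241/482408 = -3356575284619543/48205584216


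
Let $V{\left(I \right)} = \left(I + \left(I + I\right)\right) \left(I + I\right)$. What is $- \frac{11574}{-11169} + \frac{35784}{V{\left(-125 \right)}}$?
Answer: $\frac{27495074}{19390625} \approx 1.418$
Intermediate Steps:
$V{\left(I \right)} = 6 I^{2}$ ($V{\left(I \right)} = \left(I + 2 I\right) 2 I = 3 I 2 I = 6 I^{2}$)
$- \frac{11574}{-11169} + \frac{35784}{V{\left(-125 \right)}} = - \frac{11574}{-11169} + \frac{35784}{6 \left(-125\right)^{2}} = \left(-11574\right) \left(- \frac{1}{11169}\right) + \frac{35784}{6 \cdot 15625} = \frac{1286}{1241} + \frac{35784}{93750} = \frac{1286}{1241} + 35784 \cdot \frac{1}{93750} = \frac{1286}{1241} + \frac{5964}{15625} = \frac{27495074}{19390625}$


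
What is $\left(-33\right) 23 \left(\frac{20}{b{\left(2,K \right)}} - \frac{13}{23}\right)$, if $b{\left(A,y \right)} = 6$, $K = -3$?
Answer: $-2101$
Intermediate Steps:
$\left(-33\right) 23 \left(\frac{20}{b{\left(2,K \right)}} - \frac{13}{23}\right) = \left(-33\right) 23 \left(\frac{20}{6} - \frac{13}{23}\right) = - 759 \left(20 \cdot \frac{1}{6} - \frac{13}{23}\right) = - 759 \left(\frac{10}{3} - \frac{13}{23}\right) = \left(-759\right) \frac{191}{69} = -2101$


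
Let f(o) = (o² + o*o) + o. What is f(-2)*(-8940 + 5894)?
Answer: -18276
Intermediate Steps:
f(o) = o + 2*o² (f(o) = (o² + o²) + o = 2*o² + o = o + 2*o²)
f(-2)*(-8940 + 5894) = (-2*(1 + 2*(-2)))*(-8940 + 5894) = -2*(1 - 4)*(-3046) = -2*(-3)*(-3046) = 6*(-3046) = -18276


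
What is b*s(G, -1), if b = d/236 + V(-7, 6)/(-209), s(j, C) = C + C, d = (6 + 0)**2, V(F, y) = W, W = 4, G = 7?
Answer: -3290/12331 ≈ -0.26681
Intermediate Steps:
V(F, y) = 4
d = 36 (d = 6**2 = 36)
s(j, C) = 2*C
b = 1645/12331 (b = 36/236 + 4/(-209) = 36*(1/236) + 4*(-1/209) = 9/59 - 4/209 = 1645/12331 ≈ 0.13340)
b*s(G, -1) = 1645*(2*(-1))/12331 = (1645/12331)*(-2) = -3290/12331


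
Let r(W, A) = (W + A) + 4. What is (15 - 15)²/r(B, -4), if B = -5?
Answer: 0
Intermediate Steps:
r(W, A) = 4 + A + W (r(W, A) = (A + W) + 4 = 4 + A + W)
(15 - 15)²/r(B, -4) = (15 - 15)²/(4 - 4 - 5) = 0²/(-5) = -⅕*0 = 0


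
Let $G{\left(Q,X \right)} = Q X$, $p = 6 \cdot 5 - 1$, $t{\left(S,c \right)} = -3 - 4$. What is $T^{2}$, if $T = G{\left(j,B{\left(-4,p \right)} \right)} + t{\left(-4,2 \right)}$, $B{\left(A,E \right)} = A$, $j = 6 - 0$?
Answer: $961$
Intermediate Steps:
$t{\left(S,c \right)} = -7$ ($t{\left(S,c \right)} = -3 - 4 = -7$)
$p = 29$ ($p = 30 - 1 = 29$)
$j = 6$ ($j = 6 + 0 = 6$)
$T = -31$ ($T = 6 \left(-4\right) - 7 = -24 - 7 = -31$)
$T^{2} = \left(-31\right)^{2} = 961$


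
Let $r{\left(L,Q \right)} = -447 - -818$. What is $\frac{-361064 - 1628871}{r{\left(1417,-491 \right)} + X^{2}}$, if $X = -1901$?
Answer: $- \frac{1989935}{3614172} \approx -0.55059$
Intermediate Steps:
$r{\left(L,Q \right)} = 371$ ($r{\left(L,Q \right)} = -447 + 818 = 371$)
$\frac{-361064 - 1628871}{r{\left(1417,-491 \right)} + X^{2}} = \frac{-361064 - 1628871}{371 + \left(-1901\right)^{2}} = - \frac{1989935}{371 + 3613801} = - \frac{1989935}{3614172}$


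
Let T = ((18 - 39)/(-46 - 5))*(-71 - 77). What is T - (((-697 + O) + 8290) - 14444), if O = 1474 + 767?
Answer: 77334/17 ≈ 4549.1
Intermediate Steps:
O = 2241
T = -1036/17 (T = -21/(-51)*(-148) = -21*(-1/51)*(-148) = (7/17)*(-148) = -1036/17 ≈ -60.941)
T - (((-697 + O) + 8290) - 14444) = -1036/17 - (((-697 + 2241) + 8290) - 14444) = -1036/17 - ((1544 + 8290) - 14444) = -1036/17 - (9834 - 14444) = -1036/17 - 1*(-4610) = -1036/17 + 4610 = 77334/17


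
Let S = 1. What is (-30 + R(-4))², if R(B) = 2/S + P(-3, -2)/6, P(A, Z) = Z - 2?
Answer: 7396/9 ≈ 821.78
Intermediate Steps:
P(A, Z) = -2 + Z
R(B) = 4/3 (R(B) = 2/1 + (-2 - 2)/6 = 2*1 - 4*⅙ = 2 - ⅔ = 4/3)
(-30 + R(-4))² = (-30 + 4/3)² = (-86/3)² = 7396/9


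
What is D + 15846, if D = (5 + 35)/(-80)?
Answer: 31691/2 ≈ 15846.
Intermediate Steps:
D = -½ (D = 40*(-1/80) = -½ ≈ -0.50000)
D + 15846 = -½ + 15846 = 31691/2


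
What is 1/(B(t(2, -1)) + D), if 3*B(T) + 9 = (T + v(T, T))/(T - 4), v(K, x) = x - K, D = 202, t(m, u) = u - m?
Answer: 7/1394 ≈ 0.0050215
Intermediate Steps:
B(T) = -3 + T/(3*(-4 + T)) (B(T) = -3 + ((T + (T - T))/(T - 4))/3 = -3 + ((T + 0)/(-4 + T))/3 = -3 + (T/(-4 + T))/3 = -3 + T/(3*(-4 + T)))
1/(B(t(2, -1)) + D) = 1/(4*(9 - 2*(-1 - 1*2))/(3*(-4 + (-1 - 1*2))) + 202) = 1/(4*(9 - 2*(-1 - 2))/(3*(-4 + (-1 - 2))) + 202) = 1/(4*(9 - 2*(-3))/(3*(-4 - 3)) + 202) = 1/((4/3)*(9 + 6)/(-7) + 202) = 1/((4/3)*(-⅐)*15 + 202) = 1/(-20/7 + 202) = 1/(1394/7) = 7/1394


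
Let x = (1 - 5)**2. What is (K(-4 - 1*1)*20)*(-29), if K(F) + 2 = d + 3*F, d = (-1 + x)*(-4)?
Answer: 44660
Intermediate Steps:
x = 16 (x = (-4)**2 = 16)
d = -60 (d = (-1 + 16)*(-4) = 15*(-4) = -60)
K(F) = -62 + 3*F (K(F) = -2 + (-60 + 3*F) = -62 + 3*F)
(K(-4 - 1*1)*20)*(-29) = ((-62 + 3*(-4 - 1*1))*20)*(-29) = ((-62 + 3*(-4 - 1))*20)*(-29) = ((-62 + 3*(-5))*20)*(-29) = ((-62 - 15)*20)*(-29) = -77*20*(-29) = -1540*(-29) = 44660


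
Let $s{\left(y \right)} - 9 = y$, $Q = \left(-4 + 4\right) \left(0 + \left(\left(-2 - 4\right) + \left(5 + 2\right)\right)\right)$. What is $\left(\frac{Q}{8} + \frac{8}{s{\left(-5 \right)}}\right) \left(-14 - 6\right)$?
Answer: $-40$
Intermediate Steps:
$Q = 0$ ($Q = 0 \left(0 + \left(-6 + 7\right)\right) = 0 \left(0 + 1\right) = 0 \cdot 1 = 0$)
$s{\left(y \right)} = 9 + y$
$\left(\frac{Q}{8} + \frac{8}{s{\left(-5 \right)}}\right) \left(-14 - 6\right) = \left(\frac{0}{8} + \frac{8}{9 - 5}\right) \left(-14 - 6\right) = \left(0 \cdot \frac{1}{8} + \frac{8}{4}\right) \left(-14 - 6\right) = \left(0 + 8 \cdot \frac{1}{4}\right) \left(-14 - 6\right) = \left(0 + 2\right) \left(-20\right) = 2 \left(-20\right) = -40$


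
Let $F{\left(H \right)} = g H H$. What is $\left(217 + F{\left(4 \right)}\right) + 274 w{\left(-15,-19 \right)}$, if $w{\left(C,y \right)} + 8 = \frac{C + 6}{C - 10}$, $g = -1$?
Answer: $- \frac{47309}{25} \approx -1892.4$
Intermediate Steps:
$w{\left(C,y \right)} = -8 + \frac{6 + C}{-10 + C}$ ($w{\left(C,y \right)} = -8 + \frac{C + 6}{C - 10} = -8 + \frac{6 + C}{C - 10} = -8 + \frac{6 + C}{-10 + C}$)
$F{\left(H \right)} = - H^{2}$ ($F{\left(H \right)} = - H H = - H^{2}$)
$\left(217 + F{\left(4 \right)}\right) + 274 w{\left(-15,-19 \right)} = \left(217 - 4^{2}\right) + 274 \frac{86 - -105}{-10 - 15} = \left(217 - 16\right) + 274 \frac{86 + 105}{-25} = \left(217 - 16\right) + 274 \left(\left(- \frac{1}{25}\right) 191\right) = 201 + 274 \left(- \frac{191}{25}\right) = 201 - \frac{52334}{25} = - \frac{47309}{25}$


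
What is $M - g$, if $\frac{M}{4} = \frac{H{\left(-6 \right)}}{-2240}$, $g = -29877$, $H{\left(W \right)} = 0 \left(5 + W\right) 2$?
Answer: $29877$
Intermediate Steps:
$H{\left(W \right)} = 0$ ($H{\left(W \right)} = 0 \cdot 2 = 0$)
$M = 0$ ($M = 4 \frac{0}{-2240} = 4 \cdot 0 \left(- \frac{1}{2240}\right) = 4 \cdot 0 = 0$)
$M - g = 0 - -29877 = 0 + 29877 = 29877$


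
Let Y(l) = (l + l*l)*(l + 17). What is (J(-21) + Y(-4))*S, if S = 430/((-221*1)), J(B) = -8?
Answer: -63640/221 ≈ -287.96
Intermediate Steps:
Y(l) = (17 + l)*(l + l**2) (Y(l) = (l + l**2)*(17 + l) = (17 + l)*(l + l**2))
S = -430/221 (S = 430/(-221) = 430*(-1/221) = -430/221 ≈ -1.9457)
(J(-21) + Y(-4))*S = (-8 - 4*(17 + (-4)**2 + 18*(-4)))*(-430/221) = (-8 - 4*(17 + 16 - 72))*(-430/221) = (-8 - 4*(-39))*(-430/221) = (-8 + 156)*(-430/221) = 148*(-430/221) = -63640/221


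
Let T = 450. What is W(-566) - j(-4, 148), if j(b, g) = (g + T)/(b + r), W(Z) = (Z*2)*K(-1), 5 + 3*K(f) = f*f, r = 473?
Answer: 2121838/1407 ≈ 1508.1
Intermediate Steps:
K(f) = -5/3 + f²/3 (K(f) = -5/3 + (f*f)/3 = -5/3 + f²/3)
W(Z) = -8*Z/3 (W(Z) = (Z*2)*(-5/3 + (⅓)*(-1)²) = (2*Z)*(-5/3 + (⅓)*1) = (2*Z)*(-5/3 + ⅓) = (2*Z)*(-4/3) = -8*Z/3)
j(b, g) = (450 + g)/(473 + b) (j(b, g) = (g + 450)/(b + 473) = (450 + g)/(473 + b))
W(-566) - j(-4, 148) = -8/3*(-566) - (450 + 148)/(473 - 4) = 4528/3 - 598/469 = 2121838/1407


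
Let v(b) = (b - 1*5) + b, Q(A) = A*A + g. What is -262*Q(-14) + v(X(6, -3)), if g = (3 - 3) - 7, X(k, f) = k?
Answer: -49511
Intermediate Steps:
g = -7 (g = 0 - 7 = -7)
Q(A) = -7 + A**2 (Q(A) = A*A - 7 = A**2 - 7 = -7 + A**2)
v(b) = -5 + 2*b (v(b) = (b - 5) + b = (-5 + b) + b = -5 + 2*b)
-262*Q(-14) + v(X(6, -3)) = -262*(-7 + (-14)**2) + (-5 + 2*6) = -262*(-7 + 196) + (-5 + 12) = -262*189 + 7 = -49518 + 7 = -49511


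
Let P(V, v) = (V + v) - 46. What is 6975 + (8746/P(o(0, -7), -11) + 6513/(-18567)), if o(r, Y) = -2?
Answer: 2492671142/365151 ≈ 6826.4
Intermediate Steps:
P(V, v) = -46 + V + v
6975 + (8746/P(o(0, -7), -11) + 6513/(-18567)) = 6975 + (8746/(-46 - 2 - 11) + 6513/(-18567)) = 6975 + (8746/(-59) + 6513*(-1/18567)) = 6975 + (8746*(-1/59) - 2171/6189) = 6975 + (-8746/59 - 2171/6189) = 6975 - 54257083/365151 = 2492671142/365151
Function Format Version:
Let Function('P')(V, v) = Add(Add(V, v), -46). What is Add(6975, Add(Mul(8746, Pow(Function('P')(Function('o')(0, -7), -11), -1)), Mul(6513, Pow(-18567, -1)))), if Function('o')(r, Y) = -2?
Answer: Rational(2492671142, 365151) ≈ 6826.4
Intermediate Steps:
Function('P')(V, v) = Add(-46, V, v)
Add(6975, Add(Mul(8746, Pow(Function('P')(Function('o')(0, -7), -11), -1)), Mul(6513, Pow(-18567, -1)))) = Add(6975, Add(Mul(8746, Pow(Add(-46, -2, -11), -1)), Mul(6513, Pow(-18567, -1)))) = Add(6975, Add(Mul(8746, Pow(-59, -1)), Mul(6513, Rational(-1, 18567)))) = Add(6975, Add(Mul(8746, Rational(-1, 59)), Rational(-2171, 6189))) = Add(6975, Add(Rational(-8746, 59), Rational(-2171, 6189))) = Add(6975, Rational(-54257083, 365151)) = Rational(2492671142, 365151)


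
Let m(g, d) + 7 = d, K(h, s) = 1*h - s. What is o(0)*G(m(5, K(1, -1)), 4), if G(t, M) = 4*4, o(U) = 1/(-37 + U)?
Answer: -16/37 ≈ -0.43243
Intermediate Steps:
K(h, s) = h - s
m(g, d) = -7 + d
G(t, M) = 16
o(0)*G(m(5, K(1, -1)), 4) = 16/(-37 + 0) = 16/(-37) = -1/37*16 = -16/37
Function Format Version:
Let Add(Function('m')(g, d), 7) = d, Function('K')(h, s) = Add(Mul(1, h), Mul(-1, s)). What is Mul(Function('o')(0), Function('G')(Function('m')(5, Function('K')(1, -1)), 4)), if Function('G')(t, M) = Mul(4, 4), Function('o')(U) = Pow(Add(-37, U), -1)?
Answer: Rational(-16, 37) ≈ -0.43243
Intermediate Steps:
Function('K')(h, s) = Add(h, Mul(-1, s))
Function('m')(g, d) = Add(-7, d)
Function('G')(t, M) = 16
Mul(Function('o')(0), Function('G')(Function('m')(5, Function('K')(1, -1)), 4)) = Mul(Pow(Add(-37, 0), -1), 16) = Mul(Pow(-37, -1), 16) = Mul(Rational(-1, 37), 16) = Rational(-16, 37)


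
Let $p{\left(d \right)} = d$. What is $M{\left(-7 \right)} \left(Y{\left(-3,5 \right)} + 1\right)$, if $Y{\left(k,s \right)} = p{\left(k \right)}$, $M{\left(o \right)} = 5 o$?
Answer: $70$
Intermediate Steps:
$Y{\left(k,s \right)} = k$
$M{\left(-7 \right)} \left(Y{\left(-3,5 \right)} + 1\right) = 5 \left(-7\right) \left(-3 + 1\right) = \left(-35\right) \left(-2\right) = 70$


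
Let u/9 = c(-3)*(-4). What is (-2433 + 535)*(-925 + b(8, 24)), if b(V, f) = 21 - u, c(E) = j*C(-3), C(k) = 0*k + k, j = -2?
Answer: 1305824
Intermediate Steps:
C(k) = k (C(k) = 0 + k = k)
c(E) = 6 (c(E) = -2*(-3) = 6)
u = -216 (u = 9*(6*(-4)) = 9*(-24) = -216)
b(V, f) = 237 (b(V, f) = 21 - 1*(-216) = 21 + 216 = 237)
(-2433 + 535)*(-925 + b(8, 24)) = (-2433 + 535)*(-925 + 237) = -1898*(-688) = 1305824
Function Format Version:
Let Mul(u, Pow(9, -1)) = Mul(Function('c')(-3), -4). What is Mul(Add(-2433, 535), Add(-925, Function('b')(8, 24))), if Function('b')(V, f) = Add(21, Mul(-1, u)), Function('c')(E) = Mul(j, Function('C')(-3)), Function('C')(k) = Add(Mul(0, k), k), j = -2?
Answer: 1305824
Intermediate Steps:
Function('C')(k) = k (Function('C')(k) = Add(0, k) = k)
Function('c')(E) = 6 (Function('c')(E) = Mul(-2, -3) = 6)
u = -216 (u = Mul(9, Mul(6, -4)) = Mul(9, -24) = -216)
Function('b')(V, f) = 237 (Function('b')(V, f) = Add(21, Mul(-1, -216)) = Add(21, 216) = 237)
Mul(Add(-2433, 535), Add(-925, Function('b')(8, 24))) = Mul(Add(-2433, 535), Add(-925, 237)) = Mul(-1898, -688) = 1305824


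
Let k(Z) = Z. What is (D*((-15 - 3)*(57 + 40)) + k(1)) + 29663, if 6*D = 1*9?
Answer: 27045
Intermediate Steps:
D = 3/2 (D = (1*9)/6 = (1/6)*9 = 3/2 ≈ 1.5000)
(D*((-15 - 3)*(57 + 40)) + k(1)) + 29663 = (3*((-15 - 3)*(57 + 40))/2 + 1) + 29663 = (3*(-18*97)/2 + 1) + 29663 = ((3/2)*(-1746) + 1) + 29663 = (-2619 + 1) + 29663 = -2618 + 29663 = 27045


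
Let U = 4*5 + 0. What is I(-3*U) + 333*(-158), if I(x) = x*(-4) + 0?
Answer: -52374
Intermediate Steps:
U = 20 (U = 20 + 0 = 20)
I(x) = -4*x (I(x) = -4*x + 0 = -4*x)
I(-3*U) + 333*(-158) = -(-12)*20 + 333*(-158) = -4*(-60) - 52614 = 240 - 52614 = -52374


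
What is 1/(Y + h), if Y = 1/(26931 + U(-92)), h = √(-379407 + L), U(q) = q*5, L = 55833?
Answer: 26471/226732780387735 - 700713841*I*√323574/226732780387735 ≈ 1.1675e-10 - 0.001758*I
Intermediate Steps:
U(q) = 5*q
h = I*√323574 (h = √(-379407 + 55833) = √(-323574) = I*√323574 ≈ 568.84*I)
Y = 1/26471 (Y = 1/(26931 + 5*(-92)) = 1/(26931 - 460) = 1/26471 ≈ 3.7777e-5)
1/(Y + h) = 1/(1/26471 + I*√323574)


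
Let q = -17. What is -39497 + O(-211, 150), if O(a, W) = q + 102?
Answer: -39412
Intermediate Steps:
O(a, W) = 85 (O(a, W) = -17 + 102 = 85)
-39497 + O(-211, 150) = -39497 + 85 = -39412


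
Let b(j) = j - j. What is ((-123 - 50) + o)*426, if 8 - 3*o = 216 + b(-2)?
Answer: -103234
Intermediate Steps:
b(j) = 0
o = -208/3 (o = 8/3 - (216 + 0)/3 = 8/3 - ⅓*216 = 8/3 - 72 = -208/3 ≈ -69.333)
((-123 - 50) + o)*426 = ((-123 - 50) - 208/3)*426 = (-173 - 208/3)*426 = -727/3*426 = -103234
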